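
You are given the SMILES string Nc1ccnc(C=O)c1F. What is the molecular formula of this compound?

Walk through each heavy atom and fill implicit hydrogens from standard valence (C 4, N 3, O 2, S 2, halogen 1); for lowercase aromatic atoms, an aromatic c carries 1 H when it has two neighbours and 0 H with three, and aromatic n carries 0 H:
  atom 1: N, bond orders sum to 1 (valence 3) → 2 H
  atom 2: aromatic c, 3 neighbours → 0 H
  atom 3: aromatic c, 2 neighbours → 1 H
  atom 4: aromatic c, 2 neighbours → 1 H
  atom 5: aromatic n, 2 neighbours → 0 H
  atom 6: aromatic c, 3 neighbours → 0 H
  atom 7: C, bond orders sum to 3 (valence 4) → 1 H
  atom 8: O, bond orders sum to 2 (valence 2) → 0 H
  atom 9: aromatic c, 3 neighbours → 0 H
  atom 10: F (halogen, monovalent) → 0 H
Totals → C:6, H:5, F:1, N:2, O:1.

C6H5FN2O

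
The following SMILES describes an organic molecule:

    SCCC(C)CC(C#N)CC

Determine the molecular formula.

C9H17NS

Walk through each heavy atom and fill implicit hydrogens from standard valence (C 4, N 3, O 2, S 2, halogen 1):
  atom 1: S, bond orders sum to 1 (valence 2) → 1 H
  atom 2: C, bond orders sum to 2 (valence 4) → 2 H
  atom 3: C, bond orders sum to 2 (valence 4) → 2 H
  atom 4: C, bond orders sum to 3 (valence 4) → 1 H
  atom 5: C, bond orders sum to 1 (valence 4) → 3 H
  atom 6: C, bond orders sum to 2 (valence 4) → 2 H
  atom 7: C, bond orders sum to 3 (valence 4) → 1 H
  atom 8: C, bond orders sum to 4 (valence 4) → 0 H
  atom 9: N, bond orders sum to 3 (valence 3) → 0 H
  atom 10: C, bond orders sum to 2 (valence 4) → 2 H
  atom 11: C, bond orders sum to 1 (valence 4) → 3 H
Totals → C:9, H:17, N:1, S:1.
In Hill order: C9H17NS.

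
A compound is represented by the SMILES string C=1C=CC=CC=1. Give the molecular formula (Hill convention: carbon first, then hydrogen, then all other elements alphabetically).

C6H6

Walk through each heavy atom and fill implicit hydrogens from standard valence (C 4, N 3, O 2, S 2, halogen 1):
  atom 1: C, bond orders sum to 3 (valence 4) → 1 H
  atom 2: C, bond orders sum to 3 (valence 4) → 1 H
  atom 3: C, bond orders sum to 3 (valence 4) → 1 H
  atom 4: C, bond orders sum to 3 (valence 4) → 1 H
  atom 5: C, bond orders sum to 3 (valence 4) → 1 H
  atom 6: C, bond orders sum to 3 (valence 4) → 1 H
Totals → C:6, H:6.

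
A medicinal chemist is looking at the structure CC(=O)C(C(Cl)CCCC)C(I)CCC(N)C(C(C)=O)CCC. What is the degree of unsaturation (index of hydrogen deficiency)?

2

Degree of unsaturation = (number of rings) + (number of π bonds).
Ring closures in the SMILES: 0.
π bonds: 2 double bonds (each 1 DoU) → 2 DoU from unsaturation.
Total DoU = 0 + 2 = 2.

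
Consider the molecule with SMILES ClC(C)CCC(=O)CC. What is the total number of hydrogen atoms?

13

Walk through each heavy atom and fill implicit hydrogens from standard valence (C 4, N 3, O 2, S 2, halogen 1):
  atom 1: Cl (halogen, monovalent) → 0 H
  atom 2: C, bond orders sum to 3 (valence 4) → 1 H
  atom 3: C, bond orders sum to 1 (valence 4) → 3 H
  atom 4: C, bond orders sum to 2 (valence 4) → 2 H
  atom 5: C, bond orders sum to 2 (valence 4) → 2 H
  atom 6: C, bond orders sum to 4 (valence 4) → 0 H
  atom 7: O, bond orders sum to 2 (valence 2) → 0 H
  atom 8: C, bond orders sum to 2 (valence 4) → 2 H
  atom 9: C, bond orders sum to 1 (valence 4) → 3 H
Total hydrogens: 13.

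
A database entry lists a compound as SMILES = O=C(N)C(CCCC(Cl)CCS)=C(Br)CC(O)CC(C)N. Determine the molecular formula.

Walk through each heavy atom and fill implicit hydrogens from standard valence (C 4, N 3, O 2, S 2, halogen 1):
  atom 1: O, bond orders sum to 2 (valence 2) → 0 H
  atom 2: C, bond orders sum to 4 (valence 4) → 0 H
  atom 3: N, bond orders sum to 1 (valence 3) → 2 H
  atom 4: C, bond orders sum to 4 (valence 4) → 0 H
  atom 5: C, bond orders sum to 2 (valence 4) → 2 H
  atom 6: C, bond orders sum to 2 (valence 4) → 2 H
  atom 7: C, bond orders sum to 2 (valence 4) → 2 H
  atom 8: C, bond orders sum to 3 (valence 4) → 1 H
  atom 9: Cl (halogen, monovalent) → 0 H
  atom 10: C, bond orders sum to 2 (valence 4) → 2 H
  atom 11: C, bond orders sum to 2 (valence 4) → 2 H
  atom 12: S, bond orders sum to 1 (valence 2) → 1 H
  atom 13: C, bond orders sum to 4 (valence 4) → 0 H
  atom 14: Br (halogen, monovalent) → 0 H
  atom 15: C, bond orders sum to 2 (valence 4) → 2 H
  atom 16: C, bond orders sum to 3 (valence 4) → 1 H
  atom 17: O, bond orders sum to 1 (valence 2) → 1 H
  atom 18: C, bond orders sum to 2 (valence 4) → 2 H
  atom 19: C, bond orders sum to 3 (valence 4) → 1 H
  atom 20: C, bond orders sum to 1 (valence 4) → 3 H
  atom 21: N, bond orders sum to 1 (valence 3) → 2 H
Totals → C:14, H:26, Br:1, Cl:1, N:2, O:2, S:1.

C14H26BrClN2O2S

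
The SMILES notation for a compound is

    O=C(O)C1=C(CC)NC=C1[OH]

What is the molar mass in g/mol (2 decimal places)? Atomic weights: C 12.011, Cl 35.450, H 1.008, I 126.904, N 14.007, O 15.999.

155.15 g/mol

First, the molecular formula is C7H9NO3 (counting implicit H from valence).
  C: 7 × 12.011 = 84.077
  H: 9 × 1.008 = 9.072
  N: 1 × 14.007 = 14.007
  O: 3 × 15.999 = 47.997
Sum: 7×12.011 + 9×1.008 + 1×14.007 + 3×15.999 = 155.153 → 155.15 g/mol.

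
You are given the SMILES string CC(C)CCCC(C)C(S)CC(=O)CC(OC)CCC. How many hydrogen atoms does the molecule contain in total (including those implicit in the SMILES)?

34

Walk through each heavy atom and fill implicit hydrogens from standard valence (C 4, N 3, O 2, S 2, halogen 1):
  atom 1: C, bond orders sum to 1 (valence 4) → 3 H
  atom 2: C, bond orders sum to 3 (valence 4) → 1 H
  atom 3: C, bond orders sum to 1 (valence 4) → 3 H
  atom 4: C, bond orders sum to 2 (valence 4) → 2 H
  atom 5: C, bond orders sum to 2 (valence 4) → 2 H
  atom 6: C, bond orders sum to 2 (valence 4) → 2 H
  atom 7: C, bond orders sum to 3 (valence 4) → 1 H
  atom 8: C, bond orders sum to 1 (valence 4) → 3 H
  atom 9: C, bond orders sum to 3 (valence 4) → 1 H
  atom 10: S, bond orders sum to 1 (valence 2) → 1 H
  atom 11: C, bond orders sum to 2 (valence 4) → 2 H
  atom 12: C, bond orders sum to 4 (valence 4) → 0 H
  atom 13: O, bond orders sum to 2 (valence 2) → 0 H
  atom 14: C, bond orders sum to 2 (valence 4) → 2 H
  atom 15: C, bond orders sum to 3 (valence 4) → 1 H
  atom 16: O, bond orders sum to 2 (valence 2) → 0 H
  atom 17: C, bond orders sum to 1 (valence 4) → 3 H
  atom 18: C, bond orders sum to 2 (valence 4) → 2 H
  atom 19: C, bond orders sum to 2 (valence 4) → 2 H
  atom 20: C, bond orders sum to 1 (valence 4) → 3 H
Total hydrogens: 34.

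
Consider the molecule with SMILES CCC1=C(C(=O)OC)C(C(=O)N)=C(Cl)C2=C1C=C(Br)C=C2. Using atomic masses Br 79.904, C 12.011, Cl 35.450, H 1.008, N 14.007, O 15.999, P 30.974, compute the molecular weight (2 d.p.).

370.63 g/mol

First, the molecular formula is C15H13BrClNO3 (counting implicit H from valence).
  Br: 1 × 79.904 = 79.904
  C: 15 × 12.011 = 180.165
  Cl: 1 × 35.450 = 35.450
  H: 13 × 1.008 = 13.104
  N: 1 × 14.007 = 14.007
  O: 3 × 15.999 = 47.997
Sum: 1×79.904 + 15×12.011 + 1×35.450 + 13×1.008 + 1×14.007 + 3×15.999 = 370.627 → 370.63 g/mol.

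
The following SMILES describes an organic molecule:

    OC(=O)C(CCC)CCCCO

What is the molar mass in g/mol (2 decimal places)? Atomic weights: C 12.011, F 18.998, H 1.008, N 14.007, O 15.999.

174.24 g/mol

First, the molecular formula is C9H18O3 (counting implicit H from valence).
  C: 9 × 12.011 = 108.099
  H: 18 × 1.008 = 18.144
  O: 3 × 15.999 = 47.997
Sum: 9×12.011 + 18×1.008 + 3×15.999 = 174.240 → 174.24 g/mol.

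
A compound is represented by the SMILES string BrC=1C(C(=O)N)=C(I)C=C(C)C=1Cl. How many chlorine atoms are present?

Scan the SMILES for Cl atoms (remember two-letter symbols like Cl and Br are single atoms).
Chlorine count: 1.

1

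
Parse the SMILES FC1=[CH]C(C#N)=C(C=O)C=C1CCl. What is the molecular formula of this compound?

C9H5ClFNO

Walk through each heavy atom and fill implicit hydrogens from standard valence (C 4, N 3, O 2, S 2, halogen 1):
  atom 1: F (halogen, monovalent) → 0 H
  atom 2: C, bond orders sum to 4 (valence 4) → 0 H
  atom 3: C with explicit H count 1
  atom 4: C, bond orders sum to 4 (valence 4) → 0 H
  atom 5: C, bond orders sum to 4 (valence 4) → 0 H
  atom 6: N, bond orders sum to 3 (valence 3) → 0 H
  atom 7: C, bond orders sum to 4 (valence 4) → 0 H
  atom 8: C, bond orders sum to 3 (valence 4) → 1 H
  atom 9: O, bond orders sum to 2 (valence 2) → 0 H
  atom 10: C, bond orders sum to 3 (valence 4) → 1 H
  atom 11: C, bond orders sum to 4 (valence 4) → 0 H
  atom 12: C, bond orders sum to 2 (valence 4) → 2 H
  atom 13: Cl (halogen, monovalent) → 0 H
Totals → C:9, H:5, Cl:1, F:1, N:1, O:1.
In Hill order: C9H5ClFNO.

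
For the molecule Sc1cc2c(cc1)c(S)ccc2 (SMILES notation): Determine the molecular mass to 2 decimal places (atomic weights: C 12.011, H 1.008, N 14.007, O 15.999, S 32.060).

First, the molecular formula is C10H8S2 (counting implicit H from valence).
  C: 10 × 12.011 = 120.110
  H: 8 × 1.008 = 8.064
  S: 2 × 32.060 = 64.120
Sum: 10×12.011 + 8×1.008 + 2×32.060 = 192.294 → 192.29 g/mol.

192.29 g/mol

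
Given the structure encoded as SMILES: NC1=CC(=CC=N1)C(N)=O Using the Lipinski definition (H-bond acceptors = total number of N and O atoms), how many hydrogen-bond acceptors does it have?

4

N atoms: 3; O atoms: 1.
Lipinski HBA = 3 + 1 = 4.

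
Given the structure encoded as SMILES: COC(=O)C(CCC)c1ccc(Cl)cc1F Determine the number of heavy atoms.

Every atom symbol written in the SMILES (organic subset) is one heavy atom; implicit H are not written.
Heavy atoms by element → C:12, Cl:1, F:1, O:2.
Total: 16.

16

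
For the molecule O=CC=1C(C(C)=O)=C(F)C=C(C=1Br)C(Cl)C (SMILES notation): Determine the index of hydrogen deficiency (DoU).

Molecular formula: C11H9BrClFO2.
DoU = (2C + 2 + N − H − X) / 2, where X is the halogen count and O/S are ignored.
    = (2·11 + 2 + 0 − 9 − 3) / 2 = 12 / 2 = 6.

6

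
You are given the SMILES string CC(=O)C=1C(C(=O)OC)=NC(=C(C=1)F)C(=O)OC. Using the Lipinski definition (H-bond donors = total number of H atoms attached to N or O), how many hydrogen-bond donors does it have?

Donors: find every N or O and count the H atoms it carries.
  atom 3 (O): bond orders sum to 2 → 0 H
  atom 7 (O): bond orders sum to 2 → 0 H
  atom 8 (O): bond orders sum to 2 → 0 H
  atom 10 (N): bond orders sum to 3 → 0 H
  atom 16 (O): bond orders sum to 2 → 0 H
  atom 17 (O): bond orders sum to 2 → 0 H
Lipinski HBD = 0.

0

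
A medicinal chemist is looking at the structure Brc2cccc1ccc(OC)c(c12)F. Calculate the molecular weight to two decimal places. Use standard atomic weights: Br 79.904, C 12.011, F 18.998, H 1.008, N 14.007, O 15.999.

First, the molecular formula is C11H8BrFO (counting implicit H from valence).
  Br: 1 × 79.904 = 79.904
  C: 11 × 12.011 = 132.121
  F: 1 × 18.998 = 18.998
  H: 8 × 1.008 = 8.064
  O: 1 × 15.999 = 15.999
Sum: 1×79.904 + 11×12.011 + 1×18.998 + 8×1.008 + 1×15.999 = 255.086 → 255.09 g/mol.

255.09 g/mol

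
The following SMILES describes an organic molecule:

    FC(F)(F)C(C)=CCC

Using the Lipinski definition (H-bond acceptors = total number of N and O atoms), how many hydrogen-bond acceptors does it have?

0

N atoms: 0; O atoms: 0.
Lipinski HBA = 0 + 0 = 0.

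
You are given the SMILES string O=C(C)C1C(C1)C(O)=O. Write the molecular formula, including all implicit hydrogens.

Walk through each heavy atom and fill implicit hydrogens from standard valence (C 4, N 3, O 2, S 2, halogen 1):
  atom 1: O, bond orders sum to 2 (valence 2) → 0 H
  atom 2: C, bond orders sum to 4 (valence 4) → 0 H
  atom 3: C, bond orders sum to 1 (valence 4) → 3 H
  atom 4: C, bond orders sum to 3 (valence 4) → 1 H
  atom 5: C, bond orders sum to 3 (valence 4) → 1 H
  atom 6: C, bond orders sum to 2 (valence 4) → 2 H
  atom 7: C, bond orders sum to 4 (valence 4) → 0 H
  atom 8: O, bond orders sum to 1 (valence 2) → 1 H
  atom 9: O, bond orders sum to 2 (valence 2) → 0 H
Totals → C:6, H:8, O:3.
In Hill order: C6H8O3.

C6H8O3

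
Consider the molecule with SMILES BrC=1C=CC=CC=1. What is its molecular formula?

Walk through each heavy atom and fill implicit hydrogens from standard valence (C 4, N 3, O 2, S 2, halogen 1):
  atom 1: Br (halogen, monovalent) → 0 H
  atom 2: C, bond orders sum to 4 (valence 4) → 0 H
  atom 3: C, bond orders sum to 3 (valence 4) → 1 H
  atom 4: C, bond orders sum to 3 (valence 4) → 1 H
  atom 5: C, bond orders sum to 3 (valence 4) → 1 H
  atom 6: C, bond orders sum to 3 (valence 4) → 1 H
  atom 7: C, bond orders sum to 3 (valence 4) → 1 H
Totals → C:6, H:5, Br:1.
In Hill order: C6H5Br.

C6H5Br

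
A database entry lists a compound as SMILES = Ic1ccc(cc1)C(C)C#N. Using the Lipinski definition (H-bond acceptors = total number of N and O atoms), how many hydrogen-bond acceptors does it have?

N atoms: 1; O atoms: 0.
Lipinski HBA = 1 + 0 = 1.

1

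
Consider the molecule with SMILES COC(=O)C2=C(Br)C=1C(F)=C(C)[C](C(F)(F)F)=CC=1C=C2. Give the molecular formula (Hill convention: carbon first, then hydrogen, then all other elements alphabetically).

Walk through each heavy atom and fill implicit hydrogens from standard valence (C 4, N 3, O 2, S 2, halogen 1):
  atom 1: C, bond orders sum to 1 (valence 4) → 3 H
  atom 2: O, bond orders sum to 2 (valence 2) → 0 H
  atom 3: C, bond orders sum to 4 (valence 4) → 0 H
  atom 4: O, bond orders sum to 2 (valence 2) → 0 H
  atom 5: C, bond orders sum to 4 (valence 4) → 0 H
  atom 6: C, bond orders sum to 4 (valence 4) → 0 H
  atom 7: Br (halogen, monovalent) → 0 H
  atom 8: C, bond orders sum to 4 (valence 4) → 0 H
  atom 9: C, bond orders sum to 4 (valence 4) → 0 H
  atom 10: F (halogen, monovalent) → 0 H
  atom 11: C, bond orders sum to 4 (valence 4) → 0 H
  atom 12: C, bond orders sum to 1 (valence 4) → 3 H
  atom 13: C with explicit H count 0
  atom 14: C, bond orders sum to 4 (valence 4) → 0 H
  atom 15: F (halogen, monovalent) → 0 H
  atom 16: F (halogen, monovalent) → 0 H
  atom 17: F (halogen, monovalent) → 0 H
  atom 18: C, bond orders sum to 3 (valence 4) → 1 H
  atom 19: C, bond orders sum to 4 (valence 4) → 0 H
  atom 20: C, bond orders sum to 3 (valence 4) → 1 H
  atom 21: C, bond orders sum to 3 (valence 4) → 1 H
Totals → C:14, H:9, Br:1, F:4, O:2.
In Hill order: C14H9BrF4O2.

C14H9BrF4O2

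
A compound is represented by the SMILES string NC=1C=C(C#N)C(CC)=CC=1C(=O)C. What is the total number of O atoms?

1

Scan the SMILES for O atoms (remember two-letter symbols like Cl and Br are single atoms).
Oxygen count: 1.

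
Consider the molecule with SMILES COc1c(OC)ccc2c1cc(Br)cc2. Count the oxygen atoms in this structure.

Scan the SMILES for O atoms (remember two-letter symbols like Cl and Br are single atoms).
Oxygen count: 2.

2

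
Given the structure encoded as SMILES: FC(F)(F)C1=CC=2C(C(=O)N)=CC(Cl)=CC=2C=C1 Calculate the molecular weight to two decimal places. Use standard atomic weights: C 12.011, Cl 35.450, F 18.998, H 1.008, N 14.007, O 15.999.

First, the molecular formula is C12H7ClF3NO (counting implicit H from valence).
  C: 12 × 12.011 = 144.132
  Cl: 1 × 35.450 = 35.450
  F: 3 × 18.998 = 56.994
  H: 7 × 1.008 = 7.056
  N: 1 × 14.007 = 14.007
  O: 1 × 15.999 = 15.999
Sum: 12×12.011 + 1×35.450 + 3×18.998 + 7×1.008 + 1×14.007 + 1×15.999 = 273.638 → 273.64 g/mol.

273.64 g/mol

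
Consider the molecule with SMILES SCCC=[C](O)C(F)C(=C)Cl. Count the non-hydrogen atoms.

11

Every atom symbol written in the SMILES (organic subset) is one heavy atom; implicit H are not written.
Heavy atoms by element → C:7, Cl:1, F:1, O:1, S:1.
Total: 11.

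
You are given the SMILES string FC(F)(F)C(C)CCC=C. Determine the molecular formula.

Walk through each heavy atom and fill implicit hydrogens from standard valence (C 4, N 3, O 2, S 2, halogen 1):
  atom 1: F (halogen, monovalent) → 0 H
  atom 2: C, bond orders sum to 4 (valence 4) → 0 H
  atom 3: F (halogen, monovalent) → 0 H
  atom 4: F (halogen, monovalent) → 0 H
  atom 5: C, bond orders sum to 3 (valence 4) → 1 H
  atom 6: C, bond orders sum to 1 (valence 4) → 3 H
  atom 7: C, bond orders sum to 2 (valence 4) → 2 H
  atom 8: C, bond orders sum to 2 (valence 4) → 2 H
  atom 9: C, bond orders sum to 3 (valence 4) → 1 H
  atom 10: C, bond orders sum to 2 (valence 4) → 2 H
Totals → C:7, H:11, F:3.

C7H11F3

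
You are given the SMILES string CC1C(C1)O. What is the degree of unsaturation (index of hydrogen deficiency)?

1

Degree of unsaturation = (number of rings) + (number of π bonds).
Ring closures in the SMILES: 1.
π bonds: none → 0 DoU from unsaturation.
Total DoU = 1 + 0 = 1.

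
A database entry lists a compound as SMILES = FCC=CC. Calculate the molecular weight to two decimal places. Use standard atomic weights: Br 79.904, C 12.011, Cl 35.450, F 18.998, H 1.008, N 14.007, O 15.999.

First, the molecular formula is C4H7F (counting implicit H from valence).
  C: 4 × 12.011 = 48.044
  F: 1 × 18.998 = 18.998
  H: 7 × 1.008 = 7.056
Sum: 4×12.011 + 1×18.998 + 7×1.008 = 74.098 → 74.10 g/mol.

74.10 g/mol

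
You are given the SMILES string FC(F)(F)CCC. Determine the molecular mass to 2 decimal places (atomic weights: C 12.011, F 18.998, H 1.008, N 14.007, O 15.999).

112.09 g/mol

First, the molecular formula is C4H7F3 (counting implicit H from valence).
  C: 4 × 12.011 = 48.044
  F: 3 × 18.998 = 56.994
  H: 7 × 1.008 = 7.056
Sum: 4×12.011 + 3×18.998 + 7×1.008 = 112.094 → 112.09 g/mol.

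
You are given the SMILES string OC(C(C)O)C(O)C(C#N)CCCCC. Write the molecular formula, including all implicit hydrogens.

C11H21NO3

Walk through each heavy atom and fill implicit hydrogens from standard valence (C 4, N 3, O 2, S 2, halogen 1):
  atom 1: O, bond orders sum to 1 (valence 2) → 1 H
  atom 2: C, bond orders sum to 3 (valence 4) → 1 H
  atom 3: C, bond orders sum to 3 (valence 4) → 1 H
  atom 4: C, bond orders sum to 1 (valence 4) → 3 H
  atom 5: O, bond orders sum to 1 (valence 2) → 1 H
  atom 6: C, bond orders sum to 3 (valence 4) → 1 H
  atom 7: O, bond orders sum to 1 (valence 2) → 1 H
  atom 8: C, bond orders sum to 3 (valence 4) → 1 H
  atom 9: C, bond orders sum to 4 (valence 4) → 0 H
  atom 10: N, bond orders sum to 3 (valence 3) → 0 H
  atom 11: C, bond orders sum to 2 (valence 4) → 2 H
  atom 12: C, bond orders sum to 2 (valence 4) → 2 H
  atom 13: C, bond orders sum to 2 (valence 4) → 2 H
  atom 14: C, bond orders sum to 2 (valence 4) → 2 H
  atom 15: C, bond orders sum to 1 (valence 4) → 3 H
Totals → C:11, H:21, N:1, O:3.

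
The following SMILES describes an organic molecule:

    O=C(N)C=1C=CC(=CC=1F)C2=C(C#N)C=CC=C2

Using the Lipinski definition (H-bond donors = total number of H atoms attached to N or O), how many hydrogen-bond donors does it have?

2

Donors: find every N or O and count the H atoms it carries.
  atom 1 (O): bond orders sum to 2 → 0 H
  atom 3 (N): bond orders sum to 1 → 2 H
  atom 14 (N): bond orders sum to 3 → 0 H
Lipinski HBD = 2.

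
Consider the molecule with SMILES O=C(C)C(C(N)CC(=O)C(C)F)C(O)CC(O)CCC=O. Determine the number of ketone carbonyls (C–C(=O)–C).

2

The ketone motif appears at heavy-atom positions 2, 8 in the SMILES.
Other groups present: 1 aldehyde, 2 hydroxyl, 1 primary amine.
Ketone count: 2.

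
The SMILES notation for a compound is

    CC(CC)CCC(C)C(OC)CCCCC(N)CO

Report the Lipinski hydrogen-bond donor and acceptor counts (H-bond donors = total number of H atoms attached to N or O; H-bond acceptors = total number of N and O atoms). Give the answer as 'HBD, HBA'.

3, 3

Donors: find every N or O and count the H atoms it carries.
  atom 10 (O): bond orders sum to 2 → 0 H
  atom 17 (N): bond orders sum to 1 → 2 H
  atom 19 (O): bond orders sum to 1 → 1 H
Lipinski HBD = 3.
Acceptors: N atoms = 1, O atoms = 2 → HBA = 3.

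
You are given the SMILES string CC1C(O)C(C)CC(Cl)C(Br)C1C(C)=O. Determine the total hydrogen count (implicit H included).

Walk through each heavy atom and fill implicit hydrogens from standard valence (C 4, N 3, O 2, S 2, halogen 1):
  atom 1: C, bond orders sum to 1 (valence 4) → 3 H
  atom 2: C, bond orders sum to 3 (valence 4) → 1 H
  atom 3: C, bond orders sum to 3 (valence 4) → 1 H
  atom 4: O, bond orders sum to 1 (valence 2) → 1 H
  atom 5: C, bond orders sum to 3 (valence 4) → 1 H
  atom 6: C, bond orders sum to 1 (valence 4) → 3 H
  atom 7: C, bond orders sum to 2 (valence 4) → 2 H
  atom 8: C, bond orders sum to 3 (valence 4) → 1 H
  atom 9: Cl (halogen, monovalent) → 0 H
  atom 10: C, bond orders sum to 3 (valence 4) → 1 H
  atom 11: Br (halogen, monovalent) → 0 H
  atom 12: C, bond orders sum to 3 (valence 4) → 1 H
  atom 13: C, bond orders sum to 4 (valence 4) → 0 H
  atom 14: C, bond orders sum to 1 (valence 4) → 3 H
  atom 15: O, bond orders sum to 2 (valence 2) → 0 H
Total hydrogens: 18.

18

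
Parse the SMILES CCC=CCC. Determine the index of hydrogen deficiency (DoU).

1

Degree of unsaturation = (number of rings) + (number of π bonds).
Ring closures in the SMILES: 0.
π bonds: 1 double bond (each 1 DoU) → 1 DoU from unsaturation.
Total DoU = 0 + 1 = 1.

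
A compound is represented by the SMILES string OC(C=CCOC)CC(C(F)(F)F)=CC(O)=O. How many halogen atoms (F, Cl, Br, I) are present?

3

Halogen atoms appear at heavy-atom positions 11, 12, 13 (3×F).
Other groups present: 2 alkene, 1 carboxylic acid, 1 ether, 1 hydroxyl.
Halogen count: 3.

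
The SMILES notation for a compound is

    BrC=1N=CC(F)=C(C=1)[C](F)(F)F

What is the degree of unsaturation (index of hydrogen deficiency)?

Degree of unsaturation = (number of rings) + (number of π bonds).
Ring closures in the SMILES: 1.
π bonds: 3 double bonds (each 1 DoU) → 3 DoU from unsaturation.
Total DoU = 1 + 3 = 4.

4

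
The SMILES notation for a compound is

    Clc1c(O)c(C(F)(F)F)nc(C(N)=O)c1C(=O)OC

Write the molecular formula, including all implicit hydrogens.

Walk through each heavy atom and fill implicit hydrogens from standard valence (C 4, N 3, O 2, S 2, halogen 1); for lowercase aromatic atoms, an aromatic c carries 1 H when it has two neighbours and 0 H with three, and aromatic n carries 0 H:
  atom 1: Cl (halogen, monovalent) → 0 H
  atom 2: aromatic c, 3 neighbours → 0 H
  atom 3: aromatic c, 3 neighbours → 0 H
  atom 4: O, bond orders sum to 1 (valence 2) → 1 H
  atom 5: aromatic c, 3 neighbours → 0 H
  atom 6: C, bond orders sum to 4 (valence 4) → 0 H
  atom 7: F (halogen, monovalent) → 0 H
  atom 8: F (halogen, monovalent) → 0 H
  atom 9: F (halogen, monovalent) → 0 H
  atom 10: aromatic n, 2 neighbours → 0 H
  atom 11: aromatic c, 3 neighbours → 0 H
  atom 12: C, bond orders sum to 4 (valence 4) → 0 H
  atom 13: N, bond orders sum to 1 (valence 3) → 2 H
  atom 14: O, bond orders sum to 2 (valence 2) → 0 H
  atom 15: aromatic c, 3 neighbours → 0 H
  atom 16: C, bond orders sum to 4 (valence 4) → 0 H
  atom 17: O, bond orders sum to 2 (valence 2) → 0 H
  atom 18: O, bond orders sum to 2 (valence 2) → 0 H
  atom 19: C, bond orders sum to 1 (valence 4) → 3 H
Totals → C:9, H:6, Cl:1, F:3, N:2, O:4.

C9H6ClF3N2O4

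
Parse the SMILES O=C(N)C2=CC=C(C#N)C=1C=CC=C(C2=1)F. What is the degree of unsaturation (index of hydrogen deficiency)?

10

Molecular formula: C12H7FN2O.
DoU = (2C + 2 + N − H − X) / 2, where X is the halogen count and O/S are ignored.
    = (2·12 + 2 + 2 − 7 − 1) / 2 = 20 / 2 = 10.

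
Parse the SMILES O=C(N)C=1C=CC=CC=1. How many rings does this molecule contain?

1

In SMILES, each pair of matching ring-closure digits denotes one ring-closing bond; the number of such bonds equals the number of independent rings.
Ring-closure bonds here: 1.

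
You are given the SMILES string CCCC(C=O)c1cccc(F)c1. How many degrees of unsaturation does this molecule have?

Molecular formula: C11H13FO.
DoU = (2C + 2 + N − H − X) / 2, where X is the halogen count and O/S are ignored.
    = (2·11 + 2 + 0 − 13 − 1) / 2 = 10 / 2 = 5.

5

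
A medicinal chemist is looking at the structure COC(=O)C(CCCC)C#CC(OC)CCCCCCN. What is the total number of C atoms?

Count every carbon token in the SMILES (each C, including those in ring-closure positions and inside branches).
Carbon count: 17.

17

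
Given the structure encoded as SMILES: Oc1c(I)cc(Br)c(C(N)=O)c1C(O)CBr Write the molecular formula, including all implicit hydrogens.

Walk through each heavy atom and fill implicit hydrogens from standard valence (C 4, N 3, O 2, S 2, halogen 1); for lowercase aromatic atoms, an aromatic c carries 1 H when it has two neighbours and 0 H with three, and aromatic n carries 0 H:
  atom 1: O, bond orders sum to 1 (valence 2) → 1 H
  atom 2: aromatic c, 3 neighbours → 0 H
  atom 3: aromatic c, 3 neighbours → 0 H
  atom 4: I (halogen, monovalent) → 0 H
  atom 5: aromatic c, 2 neighbours → 1 H
  atom 6: aromatic c, 3 neighbours → 0 H
  atom 7: Br (halogen, monovalent) → 0 H
  atom 8: aromatic c, 3 neighbours → 0 H
  atom 9: C, bond orders sum to 4 (valence 4) → 0 H
  atom 10: N, bond orders sum to 1 (valence 3) → 2 H
  atom 11: O, bond orders sum to 2 (valence 2) → 0 H
  atom 12: aromatic c, 3 neighbours → 0 H
  atom 13: C, bond orders sum to 3 (valence 4) → 1 H
  atom 14: O, bond orders sum to 1 (valence 2) → 1 H
  atom 15: C, bond orders sum to 2 (valence 4) → 2 H
  atom 16: Br (halogen, monovalent) → 0 H
Totals → C:9, H:8, Br:2, I:1, N:1, O:3.
In Hill order: C9H8Br2INO3.

C9H8Br2INO3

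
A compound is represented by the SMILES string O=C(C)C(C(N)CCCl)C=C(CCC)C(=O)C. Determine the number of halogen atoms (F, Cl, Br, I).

1

Halogen atoms appear at heavy-atom position 9 (1×Cl).
Other groups present: 1 alkene, 2 ketone, 1 primary amine.
Halogen count: 1.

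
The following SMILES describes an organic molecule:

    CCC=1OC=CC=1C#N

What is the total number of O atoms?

1

Scan the SMILES for O atoms (remember two-letter symbols like Cl and Br are single atoms).
Oxygen count: 1.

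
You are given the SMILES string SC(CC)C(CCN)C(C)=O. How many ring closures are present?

In SMILES, each pair of matching ring-closure digits denotes one ring-closing bond; the number of such bonds equals the number of independent rings.
Ring-closure bonds here: 0.

0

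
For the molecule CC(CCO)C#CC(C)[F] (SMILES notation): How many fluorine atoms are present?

1

Scan the SMILES for F atoms (remember two-letter symbols like Cl and Br are single atoms).
Fluorine count: 1.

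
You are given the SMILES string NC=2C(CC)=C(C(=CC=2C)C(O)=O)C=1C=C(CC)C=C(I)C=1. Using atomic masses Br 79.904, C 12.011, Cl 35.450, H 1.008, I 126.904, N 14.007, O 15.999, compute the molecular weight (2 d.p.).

First, the molecular formula is C18H20INO2 (counting implicit H from valence).
  C: 18 × 12.011 = 216.198
  H: 20 × 1.008 = 20.160
  I: 1 × 126.904 = 126.904
  N: 1 × 14.007 = 14.007
  O: 2 × 15.999 = 31.998
Sum: 18×12.011 + 20×1.008 + 1×126.904 + 1×14.007 + 2×15.999 = 409.267 → 409.27 g/mol.

409.27 g/mol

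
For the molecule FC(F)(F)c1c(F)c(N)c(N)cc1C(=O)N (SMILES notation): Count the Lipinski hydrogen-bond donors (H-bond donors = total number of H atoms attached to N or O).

6

Donors: find every N or O and count the H atoms it carries.
  atom 9 (N): bond orders sum to 1 → 2 H
  atom 11 (N): bond orders sum to 1 → 2 H
  atom 15 (O): bond orders sum to 2 → 0 H
  atom 16 (N): bond orders sum to 1 → 2 H
Lipinski HBD = 6.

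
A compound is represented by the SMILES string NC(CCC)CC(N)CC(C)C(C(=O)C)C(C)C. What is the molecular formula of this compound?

Walk through each heavy atom and fill implicit hydrogens from standard valence (C 4, N 3, O 2, S 2, halogen 1):
  atom 1: N, bond orders sum to 1 (valence 3) → 2 H
  atom 2: C, bond orders sum to 3 (valence 4) → 1 H
  atom 3: C, bond orders sum to 2 (valence 4) → 2 H
  atom 4: C, bond orders sum to 2 (valence 4) → 2 H
  atom 5: C, bond orders sum to 1 (valence 4) → 3 H
  atom 6: C, bond orders sum to 2 (valence 4) → 2 H
  atom 7: C, bond orders sum to 3 (valence 4) → 1 H
  atom 8: N, bond orders sum to 1 (valence 3) → 2 H
  atom 9: C, bond orders sum to 2 (valence 4) → 2 H
  atom 10: C, bond orders sum to 3 (valence 4) → 1 H
  atom 11: C, bond orders sum to 1 (valence 4) → 3 H
  atom 12: C, bond orders sum to 3 (valence 4) → 1 H
  atom 13: C, bond orders sum to 4 (valence 4) → 0 H
  atom 14: O, bond orders sum to 2 (valence 2) → 0 H
  atom 15: C, bond orders sum to 1 (valence 4) → 3 H
  atom 16: C, bond orders sum to 3 (valence 4) → 1 H
  atom 17: C, bond orders sum to 1 (valence 4) → 3 H
  atom 18: C, bond orders sum to 1 (valence 4) → 3 H
Totals → C:15, H:32, N:2, O:1.
In Hill order: C15H32N2O.

C15H32N2O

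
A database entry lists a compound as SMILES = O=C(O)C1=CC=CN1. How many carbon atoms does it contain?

5

Count every carbon token in the SMILES (each C, including those in ring-closure positions and inside branches).
Carbon count: 5.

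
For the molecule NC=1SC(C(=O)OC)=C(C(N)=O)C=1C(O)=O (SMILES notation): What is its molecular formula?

C8H8N2O5S

Walk through each heavy atom and fill implicit hydrogens from standard valence (C 4, N 3, O 2, S 2, halogen 1):
  atom 1: N, bond orders sum to 1 (valence 3) → 2 H
  atom 2: C, bond orders sum to 4 (valence 4) → 0 H
  atom 3: S, bond orders sum to 2 (valence 2) → 0 H
  atom 4: C, bond orders sum to 4 (valence 4) → 0 H
  atom 5: C, bond orders sum to 4 (valence 4) → 0 H
  atom 6: O, bond orders sum to 2 (valence 2) → 0 H
  atom 7: O, bond orders sum to 2 (valence 2) → 0 H
  atom 8: C, bond orders sum to 1 (valence 4) → 3 H
  atom 9: C, bond orders sum to 4 (valence 4) → 0 H
  atom 10: C, bond orders sum to 4 (valence 4) → 0 H
  atom 11: N, bond orders sum to 1 (valence 3) → 2 H
  atom 12: O, bond orders sum to 2 (valence 2) → 0 H
  atom 13: C, bond orders sum to 4 (valence 4) → 0 H
  atom 14: C, bond orders sum to 4 (valence 4) → 0 H
  atom 15: O, bond orders sum to 1 (valence 2) → 1 H
  atom 16: O, bond orders sum to 2 (valence 2) → 0 H
Totals → C:8, H:8, N:2, O:5, S:1.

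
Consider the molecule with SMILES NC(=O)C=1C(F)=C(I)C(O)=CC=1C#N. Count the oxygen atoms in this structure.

2

Scan the SMILES for O atoms (remember two-letter symbols like Cl and Br are single atoms).
Oxygen count: 2.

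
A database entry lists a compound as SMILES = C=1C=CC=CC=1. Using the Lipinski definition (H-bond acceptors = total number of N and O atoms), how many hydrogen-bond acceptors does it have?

N atoms: 0; O atoms: 0.
Lipinski HBA = 0 + 0 = 0.

0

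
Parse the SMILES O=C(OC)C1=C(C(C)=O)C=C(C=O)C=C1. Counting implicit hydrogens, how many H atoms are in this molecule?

Walk through each heavy atom and fill implicit hydrogens from standard valence (C 4, N 3, O 2, S 2, halogen 1):
  atom 1: O, bond orders sum to 2 (valence 2) → 0 H
  atom 2: C, bond orders sum to 4 (valence 4) → 0 H
  atom 3: O, bond orders sum to 2 (valence 2) → 0 H
  atom 4: C, bond orders sum to 1 (valence 4) → 3 H
  atom 5: C, bond orders sum to 4 (valence 4) → 0 H
  atom 6: C, bond orders sum to 4 (valence 4) → 0 H
  atom 7: C, bond orders sum to 4 (valence 4) → 0 H
  atom 8: C, bond orders sum to 1 (valence 4) → 3 H
  atom 9: O, bond orders sum to 2 (valence 2) → 0 H
  atom 10: C, bond orders sum to 3 (valence 4) → 1 H
  atom 11: C, bond orders sum to 4 (valence 4) → 0 H
  atom 12: C, bond orders sum to 3 (valence 4) → 1 H
  atom 13: O, bond orders sum to 2 (valence 2) → 0 H
  atom 14: C, bond orders sum to 3 (valence 4) → 1 H
  atom 15: C, bond orders sum to 3 (valence 4) → 1 H
Total hydrogens: 10.

10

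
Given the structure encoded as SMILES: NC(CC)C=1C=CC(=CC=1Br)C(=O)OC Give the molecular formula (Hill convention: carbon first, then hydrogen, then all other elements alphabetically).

C11H14BrNO2

Walk through each heavy atom and fill implicit hydrogens from standard valence (C 4, N 3, O 2, S 2, halogen 1):
  atom 1: N, bond orders sum to 1 (valence 3) → 2 H
  atom 2: C, bond orders sum to 3 (valence 4) → 1 H
  atom 3: C, bond orders sum to 2 (valence 4) → 2 H
  atom 4: C, bond orders sum to 1 (valence 4) → 3 H
  atom 5: C, bond orders sum to 4 (valence 4) → 0 H
  atom 6: C, bond orders sum to 3 (valence 4) → 1 H
  atom 7: C, bond orders sum to 3 (valence 4) → 1 H
  atom 8: C, bond orders sum to 4 (valence 4) → 0 H
  atom 9: C, bond orders sum to 3 (valence 4) → 1 H
  atom 10: C, bond orders sum to 4 (valence 4) → 0 H
  atom 11: Br (halogen, monovalent) → 0 H
  atom 12: C, bond orders sum to 4 (valence 4) → 0 H
  atom 13: O, bond orders sum to 2 (valence 2) → 0 H
  atom 14: O, bond orders sum to 2 (valence 2) → 0 H
  atom 15: C, bond orders sum to 1 (valence 4) → 3 H
Totals → C:11, H:14, Br:1, N:1, O:2.
In Hill order: C11H14BrNO2.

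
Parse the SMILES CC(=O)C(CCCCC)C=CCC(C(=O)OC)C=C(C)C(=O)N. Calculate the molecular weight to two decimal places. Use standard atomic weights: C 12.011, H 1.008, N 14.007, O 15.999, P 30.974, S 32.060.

First, the molecular formula is C18H29NO4 (counting implicit H from valence).
  C: 18 × 12.011 = 216.198
  H: 29 × 1.008 = 29.232
  N: 1 × 14.007 = 14.007
  O: 4 × 15.999 = 63.996
Sum: 18×12.011 + 29×1.008 + 1×14.007 + 4×15.999 = 323.433 → 323.43 g/mol.

323.43 g/mol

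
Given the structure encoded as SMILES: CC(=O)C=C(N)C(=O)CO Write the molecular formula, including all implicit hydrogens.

Walk through each heavy atom and fill implicit hydrogens from standard valence (C 4, N 3, O 2, S 2, halogen 1):
  atom 1: C, bond orders sum to 1 (valence 4) → 3 H
  atom 2: C, bond orders sum to 4 (valence 4) → 0 H
  atom 3: O, bond orders sum to 2 (valence 2) → 0 H
  atom 4: C, bond orders sum to 3 (valence 4) → 1 H
  atom 5: C, bond orders sum to 4 (valence 4) → 0 H
  atom 6: N, bond orders sum to 1 (valence 3) → 2 H
  atom 7: C, bond orders sum to 4 (valence 4) → 0 H
  atom 8: O, bond orders sum to 2 (valence 2) → 0 H
  atom 9: C, bond orders sum to 2 (valence 4) → 2 H
  atom 10: O, bond orders sum to 1 (valence 2) → 1 H
Totals → C:6, H:9, N:1, O:3.

C6H9NO3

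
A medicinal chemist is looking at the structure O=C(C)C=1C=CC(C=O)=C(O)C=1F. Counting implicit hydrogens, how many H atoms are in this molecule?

Walk through each heavy atom and fill implicit hydrogens from standard valence (C 4, N 3, O 2, S 2, halogen 1):
  atom 1: O, bond orders sum to 2 (valence 2) → 0 H
  atom 2: C, bond orders sum to 4 (valence 4) → 0 H
  atom 3: C, bond orders sum to 1 (valence 4) → 3 H
  atom 4: C, bond orders sum to 4 (valence 4) → 0 H
  atom 5: C, bond orders sum to 3 (valence 4) → 1 H
  atom 6: C, bond orders sum to 3 (valence 4) → 1 H
  atom 7: C, bond orders sum to 4 (valence 4) → 0 H
  atom 8: C, bond orders sum to 3 (valence 4) → 1 H
  atom 9: O, bond orders sum to 2 (valence 2) → 0 H
  atom 10: C, bond orders sum to 4 (valence 4) → 0 H
  atom 11: O, bond orders sum to 1 (valence 2) → 1 H
  atom 12: C, bond orders sum to 4 (valence 4) → 0 H
  atom 13: F (halogen, monovalent) → 0 H
Total hydrogens: 7.

7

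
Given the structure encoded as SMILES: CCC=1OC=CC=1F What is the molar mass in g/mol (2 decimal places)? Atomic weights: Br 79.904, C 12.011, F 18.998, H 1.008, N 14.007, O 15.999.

114.12 g/mol

First, the molecular formula is C6H7FO (counting implicit H from valence).
  C: 6 × 12.011 = 72.066
  F: 1 × 18.998 = 18.998
  H: 7 × 1.008 = 7.056
  O: 1 × 15.999 = 15.999
Sum: 6×12.011 + 1×18.998 + 7×1.008 + 1×15.999 = 114.119 → 114.12 g/mol.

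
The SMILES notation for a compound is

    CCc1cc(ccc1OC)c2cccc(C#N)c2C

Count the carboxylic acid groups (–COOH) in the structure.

0

Scan the SMILES for the carboxylic acid motif — none present.
Groups that are present: 1 ether, 1 nitrile.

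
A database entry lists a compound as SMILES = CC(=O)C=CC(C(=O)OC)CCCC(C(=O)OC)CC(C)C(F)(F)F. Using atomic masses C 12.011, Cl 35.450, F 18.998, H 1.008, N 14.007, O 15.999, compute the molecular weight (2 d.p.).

366.38 g/mol

First, the molecular formula is C17H25F3O5 (counting implicit H from valence).
  C: 17 × 12.011 = 204.187
  F: 3 × 18.998 = 56.994
  H: 25 × 1.008 = 25.200
  O: 5 × 15.999 = 79.995
Sum: 17×12.011 + 3×18.998 + 25×1.008 + 5×15.999 = 366.376 → 366.38 g/mol.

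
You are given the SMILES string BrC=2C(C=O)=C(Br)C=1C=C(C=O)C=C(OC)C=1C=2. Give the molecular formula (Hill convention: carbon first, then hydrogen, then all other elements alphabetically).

C13H8Br2O3

Walk through each heavy atom and fill implicit hydrogens from standard valence (C 4, N 3, O 2, S 2, halogen 1):
  atom 1: Br (halogen, monovalent) → 0 H
  atom 2: C, bond orders sum to 4 (valence 4) → 0 H
  atom 3: C, bond orders sum to 4 (valence 4) → 0 H
  atom 4: C, bond orders sum to 3 (valence 4) → 1 H
  atom 5: O, bond orders sum to 2 (valence 2) → 0 H
  atom 6: C, bond orders sum to 4 (valence 4) → 0 H
  atom 7: Br (halogen, monovalent) → 0 H
  atom 8: C, bond orders sum to 4 (valence 4) → 0 H
  atom 9: C, bond orders sum to 3 (valence 4) → 1 H
  atom 10: C, bond orders sum to 4 (valence 4) → 0 H
  atom 11: C, bond orders sum to 3 (valence 4) → 1 H
  atom 12: O, bond orders sum to 2 (valence 2) → 0 H
  atom 13: C, bond orders sum to 3 (valence 4) → 1 H
  atom 14: C, bond orders sum to 4 (valence 4) → 0 H
  atom 15: O, bond orders sum to 2 (valence 2) → 0 H
  atom 16: C, bond orders sum to 1 (valence 4) → 3 H
  atom 17: C, bond orders sum to 4 (valence 4) → 0 H
  atom 18: C, bond orders sum to 3 (valence 4) → 1 H
Totals → C:13, H:8, Br:2, O:3.
In Hill order: C13H8Br2O3.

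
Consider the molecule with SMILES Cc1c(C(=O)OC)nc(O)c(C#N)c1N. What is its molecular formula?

C9H9N3O3

Walk through each heavy atom and fill implicit hydrogens from standard valence (C 4, N 3, O 2, S 2, halogen 1); for lowercase aromatic atoms, an aromatic c carries 1 H when it has two neighbours and 0 H with three, and aromatic n carries 0 H:
  atom 1: C, bond orders sum to 1 (valence 4) → 3 H
  atom 2: aromatic c, 3 neighbours → 0 H
  atom 3: aromatic c, 3 neighbours → 0 H
  atom 4: C, bond orders sum to 4 (valence 4) → 0 H
  atom 5: O, bond orders sum to 2 (valence 2) → 0 H
  atom 6: O, bond orders sum to 2 (valence 2) → 0 H
  atom 7: C, bond orders sum to 1 (valence 4) → 3 H
  atom 8: aromatic n, 2 neighbours → 0 H
  atom 9: aromatic c, 3 neighbours → 0 H
  atom 10: O, bond orders sum to 1 (valence 2) → 1 H
  atom 11: aromatic c, 3 neighbours → 0 H
  atom 12: C, bond orders sum to 4 (valence 4) → 0 H
  atom 13: N, bond orders sum to 3 (valence 3) → 0 H
  atom 14: aromatic c, 3 neighbours → 0 H
  atom 15: N, bond orders sum to 1 (valence 3) → 2 H
Totals → C:9, H:9, N:3, O:3.
In Hill order: C9H9N3O3.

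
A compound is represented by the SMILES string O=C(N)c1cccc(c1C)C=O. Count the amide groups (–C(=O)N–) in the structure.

The amide motif appears at heavy-atom position 2 in the SMILES.
Other groups present: 1 aldehyde.
Amide count: 1.

1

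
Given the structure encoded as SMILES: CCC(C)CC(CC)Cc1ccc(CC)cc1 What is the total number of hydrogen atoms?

28

Walk through each heavy atom and fill implicit hydrogens from standard valence (C 4, N 3, O 2, S 2, halogen 1); for lowercase aromatic atoms, an aromatic c carries 1 H when it has two neighbours and 0 H with three, and aromatic n carries 0 H:
  atom 1: C, bond orders sum to 1 (valence 4) → 3 H
  atom 2: C, bond orders sum to 2 (valence 4) → 2 H
  atom 3: C, bond orders sum to 3 (valence 4) → 1 H
  atom 4: C, bond orders sum to 1 (valence 4) → 3 H
  atom 5: C, bond orders sum to 2 (valence 4) → 2 H
  atom 6: C, bond orders sum to 3 (valence 4) → 1 H
  atom 7: C, bond orders sum to 2 (valence 4) → 2 H
  atom 8: C, bond orders sum to 1 (valence 4) → 3 H
  atom 9: C, bond orders sum to 2 (valence 4) → 2 H
  atom 10: aromatic c, 3 neighbours → 0 H
  atom 11: aromatic c, 2 neighbours → 1 H
  atom 12: aromatic c, 2 neighbours → 1 H
  atom 13: aromatic c, 3 neighbours → 0 H
  atom 14: C, bond orders sum to 2 (valence 4) → 2 H
  atom 15: C, bond orders sum to 1 (valence 4) → 3 H
  atom 16: aromatic c, 2 neighbours → 1 H
  atom 17: aromatic c, 2 neighbours → 1 H
Total hydrogens: 28.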